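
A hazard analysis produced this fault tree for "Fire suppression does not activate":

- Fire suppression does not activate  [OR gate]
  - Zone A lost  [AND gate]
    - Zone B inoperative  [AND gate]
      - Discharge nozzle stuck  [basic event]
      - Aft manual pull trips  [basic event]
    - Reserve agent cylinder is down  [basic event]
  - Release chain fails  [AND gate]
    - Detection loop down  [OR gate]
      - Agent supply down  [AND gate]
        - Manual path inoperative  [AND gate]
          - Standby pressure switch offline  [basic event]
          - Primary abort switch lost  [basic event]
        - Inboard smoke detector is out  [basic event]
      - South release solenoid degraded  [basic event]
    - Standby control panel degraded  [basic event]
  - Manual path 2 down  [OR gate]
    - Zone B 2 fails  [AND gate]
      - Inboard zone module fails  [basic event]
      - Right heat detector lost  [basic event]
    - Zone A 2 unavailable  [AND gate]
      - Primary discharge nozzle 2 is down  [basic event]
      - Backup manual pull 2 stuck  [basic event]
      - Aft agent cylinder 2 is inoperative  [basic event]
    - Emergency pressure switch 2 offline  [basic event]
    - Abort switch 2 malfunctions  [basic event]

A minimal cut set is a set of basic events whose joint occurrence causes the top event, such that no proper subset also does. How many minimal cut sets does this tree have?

7

Zone B inoperative [AND]: one cut set from each child combined → 1 × 1 = 1 cut set(s).
Zone A lost [AND]: one cut set from each child combined → 1 × 1 = 1 cut set(s).
Manual path inoperative [AND]: one cut set from each child combined → 1 × 1 = 1 cut set(s).
Agent supply down [AND]: one cut set from each child combined → 1 × 1 = 1 cut set(s).
Detection loop down [OR]: union of children's cut sets → 2 cut set(s).
Release chain fails [AND]: one cut set from each child combined → 2 × 1 = 2 cut set(s).
Zone B 2 fails [AND]: one cut set from each child combined → 1 × 1 = 1 cut set(s).
Zone A 2 unavailable [AND]: one cut set from each child combined → 1 × 1 × 1 = 1 cut set(s).
Manual path 2 down [OR]: union of children's cut sets → 4 cut set(s).
Fire suppression does not activate [OR]: union of children's cut sets → 7 cut set(s).
Minimal cut sets: {Aft manual pull trips, Discharge nozzle stuck, Reserve agent cylinder is down}; {Inboard smoke detector is out, Primary abort switch lost, Standby control panel degraded, Standby pressure switch offline}; {South release solenoid degraded, Standby control panel degraded}; {Inboard zone module fails, Right heat detector lost}; {Aft agent cylinder 2 is inoperative, Backup manual pull 2 stuck, Primary discharge nozzle 2 is down}; {Emergency pressure switch 2 offline}; {Abort switch 2 malfunctions}.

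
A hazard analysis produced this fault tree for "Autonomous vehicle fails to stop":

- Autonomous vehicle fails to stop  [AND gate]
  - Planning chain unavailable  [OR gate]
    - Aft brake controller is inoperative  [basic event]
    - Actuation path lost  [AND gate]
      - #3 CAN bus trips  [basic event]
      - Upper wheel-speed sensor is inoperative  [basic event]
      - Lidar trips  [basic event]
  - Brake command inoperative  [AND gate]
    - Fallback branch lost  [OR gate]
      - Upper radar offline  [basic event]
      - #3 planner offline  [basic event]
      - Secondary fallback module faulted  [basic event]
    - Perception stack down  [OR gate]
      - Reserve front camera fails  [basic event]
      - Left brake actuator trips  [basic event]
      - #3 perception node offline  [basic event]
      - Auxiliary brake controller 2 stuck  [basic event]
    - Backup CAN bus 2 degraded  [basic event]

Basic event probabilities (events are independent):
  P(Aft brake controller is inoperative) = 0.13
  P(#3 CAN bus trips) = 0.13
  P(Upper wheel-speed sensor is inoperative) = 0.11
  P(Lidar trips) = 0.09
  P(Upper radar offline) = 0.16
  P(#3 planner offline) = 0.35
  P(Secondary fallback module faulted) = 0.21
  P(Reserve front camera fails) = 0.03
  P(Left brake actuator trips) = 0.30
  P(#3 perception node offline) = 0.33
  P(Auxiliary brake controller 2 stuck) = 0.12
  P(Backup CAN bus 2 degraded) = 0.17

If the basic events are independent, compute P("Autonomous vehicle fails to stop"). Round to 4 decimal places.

0.0076

P(Actuation path lost) [AND] = 0.13 × 0.11 × 0.09 = 0.001287
P(Planning chain unavailable) [OR] = 1 − (1−0.13) × (1−0.001287) = 0.131120
P(Fallback branch lost) [OR] = 1 − (1−0.16) × (1−0.35) × (1−0.21) = 0.568660
P(Perception stack down) [OR] = 1 − (1−0.03) × (1−0.30) × (1−0.33) × (1−0.12) = 0.599662
P(Brake command inoperative) [AND] = 0.568660 × 0.599662 × 0.17 = 0.057971
P(Autonomous vehicle fails to stop) [AND] = 0.131120 × 0.057971 = 0.007601
Rounded to 4 decimal places: P(Autonomous vehicle fails to stop) ≈ 0.0076.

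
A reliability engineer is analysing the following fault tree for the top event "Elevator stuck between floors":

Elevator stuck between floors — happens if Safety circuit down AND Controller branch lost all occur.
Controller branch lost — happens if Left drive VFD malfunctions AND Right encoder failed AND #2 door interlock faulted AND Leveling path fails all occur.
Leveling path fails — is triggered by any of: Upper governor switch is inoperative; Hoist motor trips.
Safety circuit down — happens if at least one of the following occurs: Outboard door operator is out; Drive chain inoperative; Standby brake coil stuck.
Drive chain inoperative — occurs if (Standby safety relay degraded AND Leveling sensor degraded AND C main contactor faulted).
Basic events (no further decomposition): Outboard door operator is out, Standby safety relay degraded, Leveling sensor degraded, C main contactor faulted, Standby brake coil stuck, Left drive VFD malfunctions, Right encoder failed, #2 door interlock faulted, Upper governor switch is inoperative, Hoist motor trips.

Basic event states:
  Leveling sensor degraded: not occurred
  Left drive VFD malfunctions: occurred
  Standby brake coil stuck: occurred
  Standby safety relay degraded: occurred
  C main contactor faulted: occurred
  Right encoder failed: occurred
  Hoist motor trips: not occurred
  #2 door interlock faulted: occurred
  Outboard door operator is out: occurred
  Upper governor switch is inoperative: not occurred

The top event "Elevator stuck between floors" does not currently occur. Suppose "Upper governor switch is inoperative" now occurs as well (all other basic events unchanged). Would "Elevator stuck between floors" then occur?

Yes

Counterfactual: set "Upper governor switch is inoperative" to occurred.
Drive chain inoperative [AND]: Standby safety relay degraded=occurs, Leveling sensor degraded=not, C main contactor faulted=occurs → not all inputs occur → does not occur.
Safety circuit down [OR]: Outboard door operator is out=occurs, Drive chain inoperative=not, Standby brake coil stuck=occurs → at least one input occurs → occurs.
Leveling path fails [OR]: Upper governor switch is inoperative=occurs, Hoist motor trips=not → at least one input occurs → occurs.
Controller branch lost [AND]: Left drive VFD malfunctions=occurs, Right encoder failed=occurs, #2 door interlock faulted=occurs, Leveling path fails=occurs → all inputs occur → occurs.
Elevator stuck between floors [AND]: Safety circuit down=occurs, Controller branch lost=occurs → all inputs occur → occurs.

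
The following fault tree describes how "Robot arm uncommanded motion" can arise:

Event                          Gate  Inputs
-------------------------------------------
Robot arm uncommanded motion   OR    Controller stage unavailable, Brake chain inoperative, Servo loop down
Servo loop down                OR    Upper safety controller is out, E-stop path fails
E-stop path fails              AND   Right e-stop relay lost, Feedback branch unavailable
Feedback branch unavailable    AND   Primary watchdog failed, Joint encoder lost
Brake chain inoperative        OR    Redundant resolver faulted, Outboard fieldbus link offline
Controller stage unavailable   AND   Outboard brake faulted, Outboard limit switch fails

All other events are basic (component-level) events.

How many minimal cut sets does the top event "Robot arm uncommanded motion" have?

5

Controller stage unavailable [AND]: one cut set from each child combined → 1 × 1 = 1 cut set(s).
Brake chain inoperative [OR]: union of children's cut sets → 2 cut set(s).
Feedback branch unavailable [AND]: one cut set from each child combined → 1 × 1 = 1 cut set(s).
E-stop path fails [AND]: one cut set from each child combined → 1 × 1 = 1 cut set(s).
Servo loop down [OR]: union of children's cut sets → 2 cut set(s).
Robot arm uncommanded motion [OR]: union of children's cut sets → 5 cut set(s).
Minimal cut sets: {Outboard brake faulted, Outboard limit switch fails}; {Redundant resolver faulted}; {Outboard fieldbus link offline}; {Upper safety controller is out}; {Joint encoder lost, Primary watchdog failed, Right e-stop relay lost}.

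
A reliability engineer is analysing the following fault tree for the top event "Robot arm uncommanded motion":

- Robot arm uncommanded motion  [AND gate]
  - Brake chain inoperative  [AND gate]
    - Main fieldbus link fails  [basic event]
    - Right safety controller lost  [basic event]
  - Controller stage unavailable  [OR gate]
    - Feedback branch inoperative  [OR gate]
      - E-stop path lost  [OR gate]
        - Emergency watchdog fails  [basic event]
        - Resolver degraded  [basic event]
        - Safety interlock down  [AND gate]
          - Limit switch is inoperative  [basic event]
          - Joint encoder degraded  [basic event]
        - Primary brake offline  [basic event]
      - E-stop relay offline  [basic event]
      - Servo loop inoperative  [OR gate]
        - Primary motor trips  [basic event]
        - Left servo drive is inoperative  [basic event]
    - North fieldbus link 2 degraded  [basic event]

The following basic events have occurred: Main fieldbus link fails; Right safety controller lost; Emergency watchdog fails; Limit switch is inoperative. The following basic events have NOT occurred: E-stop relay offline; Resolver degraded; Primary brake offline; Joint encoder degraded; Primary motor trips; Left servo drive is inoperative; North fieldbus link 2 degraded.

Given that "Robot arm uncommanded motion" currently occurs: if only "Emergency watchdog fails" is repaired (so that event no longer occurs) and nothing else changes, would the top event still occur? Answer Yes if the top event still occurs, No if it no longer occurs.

Counterfactual: set "Emergency watchdog fails" to not occurred.
Brake chain inoperative [AND]: Main fieldbus link fails=occurs, Right safety controller lost=occurs → all inputs occur → occurs.
Safety interlock down [AND]: Limit switch is inoperative=occurs, Joint encoder degraded=not → not all inputs occur → does not occur.
E-stop path lost [OR]: Emergency watchdog fails=not, Resolver degraded=not, Safety interlock down=not, Primary brake offline=not → no input occurs → does not occur.
Servo loop inoperative [OR]: Primary motor trips=not, Left servo drive is inoperative=not → no input occurs → does not occur.
Feedback branch inoperative [OR]: E-stop path lost=not, E-stop relay offline=not, Servo loop inoperative=not → no input occurs → does not occur.
Controller stage unavailable [OR]: Feedback branch inoperative=not, North fieldbus link 2 degraded=not → no input occurs → does not occur.
Robot arm uncommanded motion [AND]: Brake chain inoperative=occurs, Controller stage unavailable=not → not all inputs occur → does not occur.

No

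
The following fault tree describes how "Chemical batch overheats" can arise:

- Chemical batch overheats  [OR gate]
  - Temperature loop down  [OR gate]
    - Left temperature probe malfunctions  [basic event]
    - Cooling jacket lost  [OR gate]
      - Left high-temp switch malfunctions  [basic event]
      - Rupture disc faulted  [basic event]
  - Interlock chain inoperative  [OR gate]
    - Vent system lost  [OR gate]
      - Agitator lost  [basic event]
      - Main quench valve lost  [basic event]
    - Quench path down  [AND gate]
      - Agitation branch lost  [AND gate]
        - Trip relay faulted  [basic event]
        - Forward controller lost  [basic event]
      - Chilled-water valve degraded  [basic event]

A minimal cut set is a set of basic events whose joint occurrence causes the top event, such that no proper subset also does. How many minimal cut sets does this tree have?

Cooling jacket lost [OR]: union of children's cut sets → 2 cut set(s).
Temperature loop down [OR]: union of children's cut sets → 3 cut set(s).
Vent system lost [OR]: union of children's cut sets → 2 cut set(s).
Agitation branch lost [AND]: one cut set from each child combined → 1 × 1 = 1 cut set(s).
Quench path down [AND]: one cut set from each child combined → 1 × 1 = 1 cut set(s).
Interlock chain inoperative [OR]: union of children's cut sets → 3 cut set(s).
Chemical batch overheats [OR]: union of children's cut sets → 6 cut set(s).
Minimal cut sets: {Left temperature probe malfunctions}; {Left high-temp switch malfunctions}; {Rupture disc faulted}; {Agitator lost}; {Main quench valve lost}; {Chilled-water valve degraded, Forward controller lost, Trip relay faulted}.

6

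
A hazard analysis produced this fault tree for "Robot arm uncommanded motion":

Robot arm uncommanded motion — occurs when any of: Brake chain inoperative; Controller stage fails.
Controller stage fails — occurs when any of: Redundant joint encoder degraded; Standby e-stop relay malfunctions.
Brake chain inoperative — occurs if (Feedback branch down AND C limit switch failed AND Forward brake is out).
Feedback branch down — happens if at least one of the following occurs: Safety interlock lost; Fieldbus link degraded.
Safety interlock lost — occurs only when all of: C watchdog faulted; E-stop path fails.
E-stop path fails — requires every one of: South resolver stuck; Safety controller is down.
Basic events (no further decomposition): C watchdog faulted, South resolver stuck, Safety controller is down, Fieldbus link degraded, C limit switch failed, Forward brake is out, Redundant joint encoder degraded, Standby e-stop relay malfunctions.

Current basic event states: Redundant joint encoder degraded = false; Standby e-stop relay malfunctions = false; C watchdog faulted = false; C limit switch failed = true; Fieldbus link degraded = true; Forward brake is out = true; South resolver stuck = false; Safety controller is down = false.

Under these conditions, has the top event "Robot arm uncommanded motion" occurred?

Yes

E-stop path fails [AND]: South resolver stuck=not, Safety controller is down=not → not all inputs occur → does not occur.
Safety interlock lost [AND]: C watchdog faulted=not, E-stop path fails=not → not all inputs occur → does not occur.
Feedback branch down [OR]: Safety interlock lost=not, Fieldbus link degraded=occurs → at least one input occurs → occurs.
Brake chain inoperative [AND]: Feedback branch down=occurs, C limit switch failed=occurs, Forward brake is out=occurs → all inputs occur → occurs.
Controller stage fails [OR]: Redundant joint encoder degraded=not, Standby e-stop relay malfunctions=not → no input occurs → does not occur.
Robot arm uncommanded motion [OR]: Brake chain inoperative=occurs, Controller stage fails=not → at least one input occurs → occurs.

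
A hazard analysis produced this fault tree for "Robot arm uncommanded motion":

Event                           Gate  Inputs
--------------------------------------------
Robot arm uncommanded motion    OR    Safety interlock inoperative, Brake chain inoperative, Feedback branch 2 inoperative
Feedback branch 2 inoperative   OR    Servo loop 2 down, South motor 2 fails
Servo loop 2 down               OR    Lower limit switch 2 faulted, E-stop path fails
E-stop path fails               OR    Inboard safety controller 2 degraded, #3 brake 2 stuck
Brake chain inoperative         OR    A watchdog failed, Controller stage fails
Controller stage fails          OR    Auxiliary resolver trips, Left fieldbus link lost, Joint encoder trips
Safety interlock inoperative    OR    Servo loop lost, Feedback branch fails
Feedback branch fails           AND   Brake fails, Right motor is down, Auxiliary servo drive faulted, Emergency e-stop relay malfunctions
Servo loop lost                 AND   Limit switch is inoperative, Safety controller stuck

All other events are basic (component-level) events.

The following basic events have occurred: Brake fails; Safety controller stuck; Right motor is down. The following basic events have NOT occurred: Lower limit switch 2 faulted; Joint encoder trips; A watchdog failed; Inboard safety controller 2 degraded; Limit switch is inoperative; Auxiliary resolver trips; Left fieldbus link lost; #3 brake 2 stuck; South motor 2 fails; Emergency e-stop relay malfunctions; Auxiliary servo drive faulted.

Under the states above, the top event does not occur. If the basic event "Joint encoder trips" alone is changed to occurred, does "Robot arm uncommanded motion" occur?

Counterfactual: set "Joint encoder trips" to occurred.
Servo loop lost [AND]: Limit switch is inoperative=not, Safety controller stuck=occurs → not all inputs occur → does not occur.
Feedback branch fails [AND]: Brake fails=occurs, Right motor is down=occurs, Auxiliary servo drive faulted=not, Emergency e-stop relay malfunctions=not → not all inputs occur → does not occur.
Safety interlock inoperative [OR]: Servo loop lost=not, Feedback branch fails=not → no input occurs → does not occur.
Controller stage fails [OR]: Auxiliary resolver trips=not, Left fieldbus link lost=not, Joint encoder trips=occurs → at least one input occurs → occurs.
Brake chain inoperative [OR]: A watchdog failed=not, Controller stage fails=occurs → at least one input occurs → occurs.
E-stop path fails [OR]: Inboard safety controller 2 degraded=not, #3 brake 2 stuck=not → no input occurs → does not occur.
Servo loop 2 down [OR]: Lower limit switch 2 faulted=not, E-stop path fails=not → no input occurs → does not occur.
Feedback branch 2 inoperative [OR]: Servo loop 2 down=not, South motor 2 fails=not → no input occurs → does not occur.
Robot arm uncommanded motion [OR]: Safety interlock inoperative=not, Brake chain inoperative=occurs, Feedback branch 2 inoperative=not → at least one input occurs → occurs.

Yes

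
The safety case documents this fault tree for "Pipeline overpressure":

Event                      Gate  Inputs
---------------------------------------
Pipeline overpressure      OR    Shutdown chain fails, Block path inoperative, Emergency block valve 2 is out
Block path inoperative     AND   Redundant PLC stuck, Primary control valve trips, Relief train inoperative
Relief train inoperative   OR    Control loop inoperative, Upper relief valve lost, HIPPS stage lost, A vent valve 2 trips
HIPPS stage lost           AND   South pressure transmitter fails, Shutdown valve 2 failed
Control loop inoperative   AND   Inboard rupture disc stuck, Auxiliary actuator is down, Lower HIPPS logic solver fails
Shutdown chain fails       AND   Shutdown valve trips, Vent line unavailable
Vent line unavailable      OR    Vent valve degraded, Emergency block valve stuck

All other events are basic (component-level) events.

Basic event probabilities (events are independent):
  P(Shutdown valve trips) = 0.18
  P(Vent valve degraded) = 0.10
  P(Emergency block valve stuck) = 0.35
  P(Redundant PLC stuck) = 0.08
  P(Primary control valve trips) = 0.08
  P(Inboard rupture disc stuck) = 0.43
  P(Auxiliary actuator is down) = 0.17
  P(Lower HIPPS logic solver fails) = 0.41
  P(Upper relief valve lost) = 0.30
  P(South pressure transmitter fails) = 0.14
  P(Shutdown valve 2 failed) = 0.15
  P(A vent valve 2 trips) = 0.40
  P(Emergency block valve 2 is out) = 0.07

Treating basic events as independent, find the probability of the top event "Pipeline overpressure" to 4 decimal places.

P(Vent line unavailable) [OR] = 1 − (1−0.10) × (1−0.35) = 0.415000
P(Shutdown chain fails) [AND] = 0.18 × 0.415000 = 0.074700
P(Control loop inoperative) [AND] = 0.43 × 0.17 × 0.41 = 0.029971
P(HIPPS stage lost) [AND] = 0.14 × 0.15 = 0.021000
P(Relief train inoperative) [OR] = 1 − (1−0.029971) × (1−0.30) × (1−0.021000) × (1−0.40) = 0.601143
P(Block path inoperative) [AND] = 0.08 × 0.08 × 0.601143 = 0.003847
P(Pipeline overpressure) [OR] = 1 − (1−0.074700) × (1−0.003847) × (1−0.07) = 0.142781
Rounded to 4 decimal places: P(Pipeline overpressure) ≈ 0.1428.

0.1428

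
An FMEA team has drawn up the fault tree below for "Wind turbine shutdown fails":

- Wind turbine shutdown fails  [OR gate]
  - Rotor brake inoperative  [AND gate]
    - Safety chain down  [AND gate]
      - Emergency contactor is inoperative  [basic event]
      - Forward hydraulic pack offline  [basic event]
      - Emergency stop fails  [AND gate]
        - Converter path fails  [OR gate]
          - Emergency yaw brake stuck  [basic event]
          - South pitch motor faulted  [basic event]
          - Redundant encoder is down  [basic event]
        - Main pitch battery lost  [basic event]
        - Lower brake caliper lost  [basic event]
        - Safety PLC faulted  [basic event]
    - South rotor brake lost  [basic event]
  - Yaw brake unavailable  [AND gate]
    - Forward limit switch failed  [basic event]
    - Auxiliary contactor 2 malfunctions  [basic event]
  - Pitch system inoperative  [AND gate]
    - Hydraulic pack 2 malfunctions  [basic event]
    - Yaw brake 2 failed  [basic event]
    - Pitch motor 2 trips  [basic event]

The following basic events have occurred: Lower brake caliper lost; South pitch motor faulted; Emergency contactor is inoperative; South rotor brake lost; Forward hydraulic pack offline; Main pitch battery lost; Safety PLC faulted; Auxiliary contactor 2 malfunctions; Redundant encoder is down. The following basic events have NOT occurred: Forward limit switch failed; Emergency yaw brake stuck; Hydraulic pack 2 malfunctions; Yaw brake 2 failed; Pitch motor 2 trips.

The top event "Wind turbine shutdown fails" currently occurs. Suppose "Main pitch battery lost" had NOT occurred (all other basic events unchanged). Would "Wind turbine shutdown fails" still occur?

No

Counterfactual: set "Main pitch battery lost" to not occurred.
Converter path fails [OR]: Emergency yaw brake stuck=not, South pitch motor faulted=occurs, Redundant encoder is down=occurs → at least one input occurs → occurs.
Emergency stop fails [AND]: Converter path fails=occurs, Main pitch battery lost=not, Lower brake caliper lost=occurs, Safety PLC faulted=occurs → not all inputs occur → does not occur.
Safety chain down [AND]: Emergency contactor is inoperative=occurs, Forward hydraulic pack offline=occurs, Emergency stop fails=not → not all inputs occur → does not occur.
Rotor brake inoperative [AND]: Safety chain down=not, South rotor brake lost=occurs → not all inputs occur → does not occur.
Yaw brake unavailable [AND]: Forward limit switch failed=not, Auxiliary contactor 2 malfunctions=occurs → not all inputs occur → does not occur.
Pitch system inoperative [AND]: Hydraulic pack 2 malfunctions=not, Yaw brake 2 failed=not, Pitch motor 2 trips=not → not all inputs occur → does not occur.
Wind turbine shutdown fails [OR]: Rotor brake inoperative=not, Yaw brake unavailable=not, Pitch system inoperative=not → no input occurs → does not occur.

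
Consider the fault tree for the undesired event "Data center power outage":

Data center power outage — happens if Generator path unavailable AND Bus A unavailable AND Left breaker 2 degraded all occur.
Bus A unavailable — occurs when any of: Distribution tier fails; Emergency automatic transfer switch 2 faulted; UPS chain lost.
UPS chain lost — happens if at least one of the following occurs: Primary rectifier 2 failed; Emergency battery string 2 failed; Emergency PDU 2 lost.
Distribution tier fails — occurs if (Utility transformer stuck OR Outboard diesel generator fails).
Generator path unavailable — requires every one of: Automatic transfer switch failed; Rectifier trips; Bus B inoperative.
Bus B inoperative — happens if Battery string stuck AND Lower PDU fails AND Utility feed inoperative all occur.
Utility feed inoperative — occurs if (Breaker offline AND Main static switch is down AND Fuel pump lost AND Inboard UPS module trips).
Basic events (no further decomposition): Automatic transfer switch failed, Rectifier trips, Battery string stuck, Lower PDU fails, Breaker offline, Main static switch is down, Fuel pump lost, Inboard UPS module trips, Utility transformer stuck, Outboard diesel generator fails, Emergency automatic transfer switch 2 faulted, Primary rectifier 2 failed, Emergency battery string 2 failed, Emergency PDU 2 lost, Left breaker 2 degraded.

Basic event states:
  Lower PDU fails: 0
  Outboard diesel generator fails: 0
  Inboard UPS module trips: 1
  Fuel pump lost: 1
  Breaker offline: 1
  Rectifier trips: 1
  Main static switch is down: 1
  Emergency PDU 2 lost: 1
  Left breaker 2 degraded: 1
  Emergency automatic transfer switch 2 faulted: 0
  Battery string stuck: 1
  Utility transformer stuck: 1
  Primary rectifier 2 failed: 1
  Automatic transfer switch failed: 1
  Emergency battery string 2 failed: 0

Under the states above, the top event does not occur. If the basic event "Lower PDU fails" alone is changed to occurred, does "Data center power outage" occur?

Yes

Counterfactual: set "Lower PDU fails" to occurred.
Utility feed inoperative [AND]: Breaker offline=occurs, Main static switch is down=occurs, Fuel pump lost=occurs, Inboard UPS module trips=occurs → all inputs occur → occurs.
Bus B inoperative [AND]: Battery string stuck=occurs, Lower PDU fails=occurs, Utility feed inoperative=occurs → all inputs occur → occurs.
Generator path unavailable [AND]: Automatic transfer switch failed=occurs, Rectifier trips=occurs, Bus B inoperative=occurs → all inputs occur → occurs.
Distribution tier fails [OR]: Utility transformer stuck=occurs, Outboard diesel generator fails=not → at least one input occurs → occurs.
UPS chain lost [OR]: Primary rectifier 2 failed=occurs, Emergency battery string 2 failed=not, Emergency PDU 2 lost=occurs → at least one input occurs → occurs.
Bus A unavailable [OR]: Distribution tier fails=occurs, Emergency automatic transfer switch 2 faulted=not, UPS chain lost=occurs → at least one input occurs → occurs.
Data center power outage [AND]: Generator path unavailable=occurs, Bus A unavailable=occurs, Left breaker 2 degraded=occurs → all inputs occur → occurs.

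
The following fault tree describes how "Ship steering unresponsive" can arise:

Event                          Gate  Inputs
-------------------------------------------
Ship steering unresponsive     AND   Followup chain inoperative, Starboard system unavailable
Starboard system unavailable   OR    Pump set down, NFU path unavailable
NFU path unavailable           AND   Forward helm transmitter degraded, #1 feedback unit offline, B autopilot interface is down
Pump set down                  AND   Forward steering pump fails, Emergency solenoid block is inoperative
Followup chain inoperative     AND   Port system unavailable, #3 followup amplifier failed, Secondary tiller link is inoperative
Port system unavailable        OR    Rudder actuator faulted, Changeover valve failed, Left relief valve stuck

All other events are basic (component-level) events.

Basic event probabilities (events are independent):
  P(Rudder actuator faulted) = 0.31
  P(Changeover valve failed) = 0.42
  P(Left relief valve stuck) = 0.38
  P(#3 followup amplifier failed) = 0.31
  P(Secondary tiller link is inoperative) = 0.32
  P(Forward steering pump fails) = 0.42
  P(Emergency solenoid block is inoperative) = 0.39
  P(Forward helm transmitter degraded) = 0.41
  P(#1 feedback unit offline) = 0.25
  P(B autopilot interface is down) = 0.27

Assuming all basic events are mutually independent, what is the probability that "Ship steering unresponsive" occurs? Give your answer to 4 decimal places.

P(Port system unavailable) [OR] = 1 − (1−0.31) × (1−0.42) × (1−0.38) = 0.751876
P(Followup chain inoperative) [AND] = 0.751876 × 0.31 × 0.32 = 0.074586
P(Pump set down) [AND] = 0.42 × 0.39 = 0.163800
P(NFU path unavailable) [AND] = 0.41 × 0.25 × 0.27 = 0.027675
P(Starboard system unavailable) [OR] = 1 − (1−0.163800) × (1−0.027675) = 0.186942
P(Ship steering unresponsive) [AND] = 0.074586 × 0.186942 = 0.013943
Rounded to 4 decimal places: P(Ship steering unresponsive) ≈ 0.0139.

0.0139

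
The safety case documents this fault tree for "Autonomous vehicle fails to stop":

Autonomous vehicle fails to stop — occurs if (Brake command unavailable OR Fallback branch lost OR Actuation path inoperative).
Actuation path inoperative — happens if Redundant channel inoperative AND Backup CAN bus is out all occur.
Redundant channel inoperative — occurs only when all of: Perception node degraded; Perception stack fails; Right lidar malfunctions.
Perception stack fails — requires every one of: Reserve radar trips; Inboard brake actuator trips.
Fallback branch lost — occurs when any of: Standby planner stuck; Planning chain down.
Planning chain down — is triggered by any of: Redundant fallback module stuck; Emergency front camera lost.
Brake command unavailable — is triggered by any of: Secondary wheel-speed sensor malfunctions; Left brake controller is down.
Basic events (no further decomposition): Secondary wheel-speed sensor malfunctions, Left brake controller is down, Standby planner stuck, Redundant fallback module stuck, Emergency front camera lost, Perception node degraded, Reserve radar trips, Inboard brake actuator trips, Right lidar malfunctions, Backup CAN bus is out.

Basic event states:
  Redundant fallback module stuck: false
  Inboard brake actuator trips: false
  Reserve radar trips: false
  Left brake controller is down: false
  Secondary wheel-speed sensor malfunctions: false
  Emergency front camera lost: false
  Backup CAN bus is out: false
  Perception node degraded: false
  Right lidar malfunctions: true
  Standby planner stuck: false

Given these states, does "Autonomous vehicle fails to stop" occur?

Brake command unavailable [OR]: Secondary wheel-speed sensor malfunctions=not, Left brake controller is down=not → no input occurs → does not occur.
Planning chain down [OR]: Redundant fallback module stuck=not, Emergency front camera lost=not → no input occurs → does not occur.
Fallback branch lost [OR]: Standby planner stuck=not, Planning chain down=not → no input occurs → does not occur.
Perception stack fails [AND]: Reserve radar trips=not, Inboard brake actuator trips=not → not all inputs occur → does not occur.
Redundant channel inoperative [AND]: Perception node degraded=not, Perception stack fails=not, Right lidar malfunctions=occurs → not all inputs occur → does not occur.
Actuation path inoperative [AND]: Redundant channel inoperative=not, Backup CAN bus is out=not → not all inputs occur → does not occur.
Autonomous vehicle fails to stop [OR]: Brake command unavailable=not, Fallback branch lost=not, Actuation path inoperative=not → no input occurs → does not occur.

No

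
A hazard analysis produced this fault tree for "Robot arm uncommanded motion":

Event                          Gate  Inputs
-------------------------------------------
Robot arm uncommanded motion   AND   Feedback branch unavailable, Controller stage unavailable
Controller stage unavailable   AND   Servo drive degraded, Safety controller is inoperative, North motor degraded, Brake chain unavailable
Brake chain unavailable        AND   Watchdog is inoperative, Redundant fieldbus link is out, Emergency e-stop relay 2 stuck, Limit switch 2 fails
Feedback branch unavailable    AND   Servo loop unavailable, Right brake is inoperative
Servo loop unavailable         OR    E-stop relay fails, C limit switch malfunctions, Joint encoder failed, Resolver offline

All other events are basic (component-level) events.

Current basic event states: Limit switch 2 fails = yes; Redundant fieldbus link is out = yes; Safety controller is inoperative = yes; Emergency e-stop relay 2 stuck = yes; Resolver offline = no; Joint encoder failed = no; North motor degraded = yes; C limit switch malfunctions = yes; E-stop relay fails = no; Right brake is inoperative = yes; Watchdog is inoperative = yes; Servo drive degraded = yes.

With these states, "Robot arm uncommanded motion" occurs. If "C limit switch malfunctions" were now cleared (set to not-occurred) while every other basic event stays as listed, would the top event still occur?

No

Counterfactual: set "C limit switch malfunctions" to not occurred.
Servo loop unavailable [OR]: E-stop relay fails=not, C limit switch malfunctions=not, Joint encoder failed=not, Resolver offline=not → no input occurs → does not occur.
Feedback branch unavailable [AND]: Servo loop unavailable=not, Right brake is inoperative=occurs → not all inputs occur → does not occur.
Brake chain unavailable [AND]: Watchdog is inoperative=occurs, Redundant fieldbus link is out=occurs, Emergency e-stop relay 2 stuck=occurs, Limit switch 2 fails=occurs → all inputs occur → occurs.
Controller stage unavailable [AND]: Servo drive degraded=occurs, Safety controller is inoperative=occurs, North motor degraded=occurs, Brake chain unavailable=occurs → all inputs occur → occurs.
Robot arm uncommanded motion [AND]: Feedback branch unavailable=not, Controller stage unavailable=occurs → not all inputs occur → does not occur.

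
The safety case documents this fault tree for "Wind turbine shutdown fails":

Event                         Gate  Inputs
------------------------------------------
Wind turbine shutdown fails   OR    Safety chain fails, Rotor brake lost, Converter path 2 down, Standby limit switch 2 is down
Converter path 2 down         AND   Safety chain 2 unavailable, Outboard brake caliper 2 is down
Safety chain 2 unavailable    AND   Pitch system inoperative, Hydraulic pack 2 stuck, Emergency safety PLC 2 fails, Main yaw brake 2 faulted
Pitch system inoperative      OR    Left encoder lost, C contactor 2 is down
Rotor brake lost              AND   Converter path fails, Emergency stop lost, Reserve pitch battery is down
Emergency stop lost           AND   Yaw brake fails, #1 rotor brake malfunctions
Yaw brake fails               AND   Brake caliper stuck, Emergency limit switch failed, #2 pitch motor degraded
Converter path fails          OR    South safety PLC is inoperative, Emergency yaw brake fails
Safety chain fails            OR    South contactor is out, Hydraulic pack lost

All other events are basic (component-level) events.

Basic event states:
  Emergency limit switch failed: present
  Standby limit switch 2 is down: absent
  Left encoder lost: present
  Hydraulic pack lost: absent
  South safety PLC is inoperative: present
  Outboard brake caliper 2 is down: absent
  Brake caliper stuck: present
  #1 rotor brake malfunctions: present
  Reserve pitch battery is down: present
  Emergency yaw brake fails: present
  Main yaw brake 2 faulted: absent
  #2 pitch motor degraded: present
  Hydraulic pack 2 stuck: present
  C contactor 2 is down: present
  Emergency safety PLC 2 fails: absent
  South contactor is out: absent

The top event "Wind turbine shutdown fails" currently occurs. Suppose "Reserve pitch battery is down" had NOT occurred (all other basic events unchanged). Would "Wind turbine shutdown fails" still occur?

Counterfactual: set "Reserve pitch battery is down" to not occurred.
Safety chain fails [OR]: South contactor is out=not, Hydraulic pack lost=not → no input occurs → does not occur.
Converter path fails [OR]: South safety PLC is inoperative=occurs, Emergency yaw brake fails=occurs → at least one input occurs → occurs.
Yaw brake fails [AND]: Brake caliper stuck=occurs, Emergency limit switch failed=occurs, #2 pitch motor degraded=occurs → all inputs occur → occurs.
Emergency stop lost [AND]: Yaw brake fails=occurs, #1 rotor brake malfunctions=occurs → all inputs occur → occurs.
Rotor brake lost [AND]: Converter path fails=occurs, Emergency stop lost=occurs, Reserve pitch battery is down=not → not all inputs occur → does not occur.
Pitch system inoperative [OR]: Left encoder lost=occurs, C contactor 2 is down=occurs → at least one input occurs → occurs.
Safety chain 2 unavailable [AND]: Pitch system inoperative=occurs, Hydraulic pack 2 stuck=occurs, Emergency safety PLC 2 fails=not, Main yaw brake 2 faulted=not → not all inputs occur → does not occur.
Converter path 2 down [AND]: Safety chain 2 unavailable=not, Outboard brake caliper 2 is down=not → not all inputs occur → does not occur.
Wind turbine shutdown fails [OR]: Safety chain fails=not, Rotor brake lost=not, Converter path 2 down=not, Standby limit switch 2 is down=not → no input occurs → does not occur.

No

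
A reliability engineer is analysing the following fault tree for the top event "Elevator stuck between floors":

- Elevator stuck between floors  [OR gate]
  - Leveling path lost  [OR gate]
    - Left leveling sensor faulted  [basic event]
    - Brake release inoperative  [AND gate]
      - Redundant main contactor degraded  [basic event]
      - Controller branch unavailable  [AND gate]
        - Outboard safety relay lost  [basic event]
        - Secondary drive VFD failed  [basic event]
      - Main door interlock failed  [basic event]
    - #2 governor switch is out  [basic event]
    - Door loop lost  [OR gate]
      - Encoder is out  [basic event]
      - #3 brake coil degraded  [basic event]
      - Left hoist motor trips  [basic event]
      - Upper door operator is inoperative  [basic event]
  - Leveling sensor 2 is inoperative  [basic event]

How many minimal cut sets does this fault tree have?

Controller branch unavailable [AND]: one cut set from each child combined → 1 × 1 = 1 cut set(s).
Brake release inoperative [AND]: one cut set from each child combined → 1 × 1 × 1 = 1 cut set(s).
Door loop lost [OR]: union of children's cut sets → 4 cut set(s).
Leveling path lost [OR]: union of children's cut sets → 7 cut set(s).
Elevator stuck between floors [OR]: union of children's cut sets → 8 cut set(s).
Minimal cut sets: {Left leveling sensor faulted}; {Main door interlock failed, Outboard safety relay lost, Redundant main contactor degraded, Secondary drive VFD failed}; {#2 governor switch is out}; {Encoder is out}; {#3 brake coil degraded}; {Left hoist motor trips}; {Upper door operator is inoperative}; {Leveling sensor 2 is inoperative}.

8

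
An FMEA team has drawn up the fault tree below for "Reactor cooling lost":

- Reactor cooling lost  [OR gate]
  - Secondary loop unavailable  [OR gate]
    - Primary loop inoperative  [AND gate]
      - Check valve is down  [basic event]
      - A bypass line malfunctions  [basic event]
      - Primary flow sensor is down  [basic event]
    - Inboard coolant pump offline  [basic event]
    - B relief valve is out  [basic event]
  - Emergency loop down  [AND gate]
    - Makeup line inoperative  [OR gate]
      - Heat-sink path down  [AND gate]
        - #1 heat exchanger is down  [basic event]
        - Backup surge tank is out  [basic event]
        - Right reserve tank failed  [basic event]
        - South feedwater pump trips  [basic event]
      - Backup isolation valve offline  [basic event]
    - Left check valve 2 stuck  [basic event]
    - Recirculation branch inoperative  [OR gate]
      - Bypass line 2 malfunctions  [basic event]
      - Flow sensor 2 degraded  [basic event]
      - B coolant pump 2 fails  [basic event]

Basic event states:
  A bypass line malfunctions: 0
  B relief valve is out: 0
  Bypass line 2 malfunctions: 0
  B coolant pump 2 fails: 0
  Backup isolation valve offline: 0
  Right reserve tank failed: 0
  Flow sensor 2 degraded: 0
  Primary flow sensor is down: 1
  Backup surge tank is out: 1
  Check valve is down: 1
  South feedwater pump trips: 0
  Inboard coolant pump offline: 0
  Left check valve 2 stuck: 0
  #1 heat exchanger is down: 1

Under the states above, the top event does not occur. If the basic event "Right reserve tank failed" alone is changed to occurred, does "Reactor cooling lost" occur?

Counterfactual: set "Right reserve tank failed" to occurred.
Primary loop inoperative [AND]: Check valve is down=occurs, A bypass line malfunctions=not, Primary flow sensor is down=occurs → not all inputs occur → does not occur.
Secondary loop unavailable [OR]: Primary loop inoperative=not, Inboard coolant pump offline=not, B relief valve is out=not → no input occurs → does not occur.
Heat-sink path down [AND]: #1 heat exchanger is down=occurs, Backup surge tank is out=occurs, Right reserve tank failed=occurs, South feedwater pump trips=not → not all inputs occur → does not occur.
Makeup line inoperative [OR]: Heat-sink path down=not, Backup isolation valve offline=not → no input occurs → does not occur.
Recirculation branch inoperative [OR]: Bypass line 2 malfunctions=not, Flow sensor 2 degraded=not, B coolant pump 2 fails=not → no input occurs → does not occur.
Emergency loop down [AND]: Makeup line inoperative=not, Left check valve 2 stuck=not, Recirculation branch inoperative=not → not all inputs occur → does not occur.
Reactor cooling lost [OR]: Secondary loop unavailable=not, Emergency loop down=not → no input occurs → does not occur.

No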